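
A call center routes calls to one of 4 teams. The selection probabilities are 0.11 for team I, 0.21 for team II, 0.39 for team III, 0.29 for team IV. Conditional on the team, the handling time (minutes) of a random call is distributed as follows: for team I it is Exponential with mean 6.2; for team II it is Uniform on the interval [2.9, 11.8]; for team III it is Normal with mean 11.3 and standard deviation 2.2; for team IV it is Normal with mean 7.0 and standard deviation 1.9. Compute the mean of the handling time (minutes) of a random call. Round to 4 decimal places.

Component means — I: 6.2; II: 7.35; III: 11.3; IV: 7.
E[X] = 0.11·6.2 + 0.21·7.35 + 0.39·11.3 + 0.29·7 = 8.6625.

8.6625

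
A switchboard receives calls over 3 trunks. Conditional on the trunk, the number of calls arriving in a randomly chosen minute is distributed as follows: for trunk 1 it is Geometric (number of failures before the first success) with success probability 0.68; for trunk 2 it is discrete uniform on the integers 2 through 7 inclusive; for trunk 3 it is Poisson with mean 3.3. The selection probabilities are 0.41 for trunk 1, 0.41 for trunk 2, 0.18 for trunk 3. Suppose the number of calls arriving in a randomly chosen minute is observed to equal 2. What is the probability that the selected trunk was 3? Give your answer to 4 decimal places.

Likelihoods P(X=2 | ·): 1: 0.069632; 2: 0.166667; 3: 0.200829.
Posterior ∝ prior × likelihood. Numerator for 3: 0.18·0.200829 = 0.0361492.
Normalizing constant: 0.41·0.069632 + 0.41·0.166667 + 0.18·0.200829 = 0.133032.
P(3 | observation) = 0.0361492 / 0.133032 = 0.271734.

0.2717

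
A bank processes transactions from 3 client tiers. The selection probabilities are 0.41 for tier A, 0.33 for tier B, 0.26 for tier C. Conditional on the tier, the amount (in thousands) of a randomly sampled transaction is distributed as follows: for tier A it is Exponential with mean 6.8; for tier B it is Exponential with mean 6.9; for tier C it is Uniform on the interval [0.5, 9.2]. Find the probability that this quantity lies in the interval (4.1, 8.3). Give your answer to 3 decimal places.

0.312

Conditional on each tier, P(4.1 < X < 8.3): A: 0.252143; B: 0.25168; C: 0.482759.
By total probability, P(4.1 < X < 8.3) = 0.41·0.252143 + 0.33·0.25168 + 0.26·0.482759 = 0.31195.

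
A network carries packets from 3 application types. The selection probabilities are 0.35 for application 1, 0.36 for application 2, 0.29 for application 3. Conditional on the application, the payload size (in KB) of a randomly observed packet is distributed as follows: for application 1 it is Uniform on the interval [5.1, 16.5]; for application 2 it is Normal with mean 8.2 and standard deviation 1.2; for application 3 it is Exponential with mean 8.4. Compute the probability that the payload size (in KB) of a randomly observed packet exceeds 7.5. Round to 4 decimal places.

Conditional on each application, P(X > 7.5): 1: 0.789474; 2: 0.720166; 3: 0.409484.
By total probability, P(X > 7.5) = 0.35·0.789474 + 0.36·0.720166 + 0.29·0.409484 = 0.654326.

0.6543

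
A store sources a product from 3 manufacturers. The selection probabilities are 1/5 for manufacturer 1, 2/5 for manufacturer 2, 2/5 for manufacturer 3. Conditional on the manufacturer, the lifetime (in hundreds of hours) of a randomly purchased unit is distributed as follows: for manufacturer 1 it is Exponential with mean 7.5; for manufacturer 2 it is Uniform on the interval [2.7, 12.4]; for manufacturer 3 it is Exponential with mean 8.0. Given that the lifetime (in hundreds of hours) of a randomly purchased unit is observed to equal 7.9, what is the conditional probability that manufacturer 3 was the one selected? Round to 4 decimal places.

Likelihoods f(7.9 | ·): 1: 0.0465031; 2: 0.103093; 3: 0.0465633.
Posterior ∝ prior × likelihood. Numerator for 3: 0.4·0.0465633 = 0.0186253.
Normalizing constant: 0.2·0.0465031 + 0.4·0.103093 + 0.4·0.0465633 = 0.0691631.
P(3 | observation) = 0.0186253 / 0.0691631 = 0.269296.

0.2693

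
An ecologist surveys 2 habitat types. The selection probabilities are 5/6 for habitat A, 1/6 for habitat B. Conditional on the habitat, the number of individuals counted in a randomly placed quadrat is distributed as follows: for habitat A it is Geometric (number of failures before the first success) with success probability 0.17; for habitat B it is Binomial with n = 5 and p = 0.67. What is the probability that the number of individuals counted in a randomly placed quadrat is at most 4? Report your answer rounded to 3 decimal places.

0.649

Conditional on each habitat, P(X ≤ 4): A: 0.606096; B: 0.864987.
By total probability, P(X ≤ 4) = 0.833333·0.606096 + 0.166667·0.864987 = 0.649245.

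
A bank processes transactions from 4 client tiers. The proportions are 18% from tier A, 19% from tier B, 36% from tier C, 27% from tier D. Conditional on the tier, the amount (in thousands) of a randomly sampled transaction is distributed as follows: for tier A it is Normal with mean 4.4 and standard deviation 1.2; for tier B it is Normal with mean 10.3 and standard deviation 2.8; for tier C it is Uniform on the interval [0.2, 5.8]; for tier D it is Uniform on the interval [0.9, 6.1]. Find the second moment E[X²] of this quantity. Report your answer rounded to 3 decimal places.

For each component E[X²] = Var + (mean)², giving A: 20.8; B: 113.93; C: 11.6133; D: 14.5033.
Overall E[X²] = 0.18·20.8 + 0.19·113.93 + 0.36·11.6133 + 0.27·14.5033 = 33.4874.

33.487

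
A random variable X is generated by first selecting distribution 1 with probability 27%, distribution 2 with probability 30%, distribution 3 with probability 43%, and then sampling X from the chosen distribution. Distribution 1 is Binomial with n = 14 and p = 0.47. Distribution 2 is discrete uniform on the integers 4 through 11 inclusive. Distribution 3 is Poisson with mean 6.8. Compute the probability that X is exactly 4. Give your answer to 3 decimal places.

Conditional on each component, P(X = 4): 1: 0.0854248; 2: 0.125; 3: 0.0992252.
By total probability, P(X = 4) = 0.27·0.0854248 + 0.3·0.125 + 0.43·0.0992252 = 0.103232.

0.103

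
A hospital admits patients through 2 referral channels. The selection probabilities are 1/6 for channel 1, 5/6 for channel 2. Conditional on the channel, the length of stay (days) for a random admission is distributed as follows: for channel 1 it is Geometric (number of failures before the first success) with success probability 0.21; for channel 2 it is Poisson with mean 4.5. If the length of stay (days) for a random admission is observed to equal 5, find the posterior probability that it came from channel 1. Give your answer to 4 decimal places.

Likelihoods P(X=5 | ·): 1: 0.0646182; 2: 0.170827.
Posterior ∝ prior × likelihood. Numerator for 1: 0.166667·0.0646182 = 0.0107697.
Normalizing constant: 0.166667·0.0646182 + 0.833333·0.170827 = 0.153125.
P(1 | observation) = 0.0107697 / 0.153125 = 0.0703325.

0.0703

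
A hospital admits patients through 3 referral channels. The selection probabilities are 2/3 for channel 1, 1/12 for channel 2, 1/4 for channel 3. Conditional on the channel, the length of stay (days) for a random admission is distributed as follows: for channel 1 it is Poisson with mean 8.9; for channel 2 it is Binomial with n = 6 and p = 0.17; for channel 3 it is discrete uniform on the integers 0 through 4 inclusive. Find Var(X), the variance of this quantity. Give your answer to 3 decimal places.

17.909

Per component, 1: μ=8.9, E[X²]=88.11; 2: μ=1.02, E[X²]=1.887; 3: μ=2, E[X²]=6.
E[X] = 0.666667·8.9 + 0.0833333·1.02 + 0.25·2 = 6.51833.
E[X²] = 0.666667·88.11 + 0.0833333·1.887 + 0.25·6 = 60.3973.
Var(X) = E[X²] − (E[X])² = 60.3973 − 42.4887 = 17.9086.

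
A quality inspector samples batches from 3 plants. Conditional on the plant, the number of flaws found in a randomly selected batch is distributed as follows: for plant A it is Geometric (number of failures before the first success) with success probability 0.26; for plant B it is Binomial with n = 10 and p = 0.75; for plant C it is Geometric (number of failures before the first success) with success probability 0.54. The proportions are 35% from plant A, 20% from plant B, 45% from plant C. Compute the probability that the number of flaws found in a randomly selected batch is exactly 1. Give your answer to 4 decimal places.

0.1791

Conditional on each plant, P(X = 1): A: 0.1924; B: 2.86102e-05; C: 0.2484.
By total probability, P(X = 1) = 0.35·0.1924 + 0.2·2.86102e-05 + 0.45·0.2484 = 0.179126.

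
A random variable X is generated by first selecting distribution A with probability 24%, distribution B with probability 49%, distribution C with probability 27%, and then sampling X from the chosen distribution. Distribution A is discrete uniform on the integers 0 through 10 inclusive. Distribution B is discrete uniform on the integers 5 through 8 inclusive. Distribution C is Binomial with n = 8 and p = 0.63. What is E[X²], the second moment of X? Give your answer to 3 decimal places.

For each component E[X²] = Var + (mean)², giving A: 35; B: 43.5; C: 27.2664.
Overall E[X²] = 0.24·35 + 0.49·43.5 + 0.27·27.2664 = 37.0769.

37.077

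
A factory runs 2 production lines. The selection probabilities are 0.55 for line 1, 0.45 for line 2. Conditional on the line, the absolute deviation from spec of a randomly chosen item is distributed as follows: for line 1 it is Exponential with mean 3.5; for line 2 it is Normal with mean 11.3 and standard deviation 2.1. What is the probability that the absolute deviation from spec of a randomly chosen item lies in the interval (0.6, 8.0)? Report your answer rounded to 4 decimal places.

Conditional on each line, P(0.6 < X < 8.0): 1: 0.740759; 2: 0.0580414.
By total probability, P(0.6 < X < 8.0) = 0.55·0.740759 + 0.45·0.0580414 = 0.433536.

0.4335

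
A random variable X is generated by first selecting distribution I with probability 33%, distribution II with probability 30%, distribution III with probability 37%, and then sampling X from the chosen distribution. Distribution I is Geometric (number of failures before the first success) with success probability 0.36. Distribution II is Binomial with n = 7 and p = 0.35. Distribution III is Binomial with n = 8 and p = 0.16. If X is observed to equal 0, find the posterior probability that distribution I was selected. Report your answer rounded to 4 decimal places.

0.5275

Likelihoods P(X=0 | ·): I: 0.36; II: 0.0490223; III: 0.247876.
Posterior ∝ prior × likelihood. Numerator for I: 0.33·0.36 = 0.1188.
Normalizing constant: 0.33·0.36 + 0.3·0.0490223 + 0.37·0.247876 = 0.225221.
P(I | observation) = 0.1188 / 0.225221 = 0.527482.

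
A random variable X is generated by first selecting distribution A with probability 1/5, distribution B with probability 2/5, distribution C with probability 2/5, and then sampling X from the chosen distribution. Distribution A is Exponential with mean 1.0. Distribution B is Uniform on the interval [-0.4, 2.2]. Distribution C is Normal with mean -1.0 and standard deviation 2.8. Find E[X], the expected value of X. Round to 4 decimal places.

Component means — A: 1; B: 0.9; C: -1.
E[X] = 0.2·1 + 0.4·0.9 + 0.4·-1 = 0.16.

0.1600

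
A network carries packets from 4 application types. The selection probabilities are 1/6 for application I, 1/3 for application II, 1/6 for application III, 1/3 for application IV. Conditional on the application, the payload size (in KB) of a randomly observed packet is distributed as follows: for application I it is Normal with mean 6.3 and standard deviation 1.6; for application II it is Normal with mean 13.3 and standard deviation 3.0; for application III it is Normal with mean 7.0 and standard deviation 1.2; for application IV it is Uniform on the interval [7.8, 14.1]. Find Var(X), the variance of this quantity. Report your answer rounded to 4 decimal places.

Per component, I: μ=6.3, E[X²]=42.25; II: μ=13.3, E[X²]=185.89; III: μ=7, E[X²]=50.44; IV: μ=10.95, E[X²]=123.21.
E[X] = 0.166667·6.3 + 0.333333·13.3 + 0.166667·7 + 0.333333·10.95 = 10.3.
E[X²] = 0.166667·42.25 + 0.333333·185.89 + 0.166667·50.44 + 0.333333·123.21 = 118.482.
Var(X) = E[X²] − (E[X])² = 118.482 − 106.09 = 12.3917.

12.3917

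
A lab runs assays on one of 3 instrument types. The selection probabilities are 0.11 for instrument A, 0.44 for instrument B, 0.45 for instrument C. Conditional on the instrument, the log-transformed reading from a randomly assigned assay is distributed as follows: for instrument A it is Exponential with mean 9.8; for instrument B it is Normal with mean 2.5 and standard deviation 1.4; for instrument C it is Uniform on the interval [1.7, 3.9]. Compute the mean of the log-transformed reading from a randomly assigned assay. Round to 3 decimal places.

Component means — A: 9.8; B: 2.5; C: 2.8.
E[X] = 0.11·9.8 + 0.44·2.5 + 0.45·2.8 = 3.438.

3.438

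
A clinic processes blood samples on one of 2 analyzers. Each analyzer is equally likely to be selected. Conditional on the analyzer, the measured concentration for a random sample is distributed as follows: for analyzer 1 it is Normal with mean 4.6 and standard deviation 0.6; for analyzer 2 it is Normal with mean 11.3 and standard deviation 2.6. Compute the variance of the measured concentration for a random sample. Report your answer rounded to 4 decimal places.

Per component, 1: μ=4.6, E[X²]=21.52; 2: μ=11.3, E[X²]=134.45.
E[X] = 0.5·4.6 + 0.5·11.3 = 7.95.
E[X²] = 0.5·21.52 + 0.5·134.45 = 77.985.
Var(X) = E[X²] − (E[X])² = 77.985 − 63.2025 = 14.7825.

14.7825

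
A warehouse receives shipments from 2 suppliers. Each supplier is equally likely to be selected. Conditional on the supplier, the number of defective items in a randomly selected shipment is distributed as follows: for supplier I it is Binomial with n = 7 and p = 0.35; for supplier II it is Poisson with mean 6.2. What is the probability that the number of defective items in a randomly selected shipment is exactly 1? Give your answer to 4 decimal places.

0.0987

Conditional on each supplier, P(X = 1): I: 0.184776; II: 0.0125825.
By total probability, P(X = 1) = 0.5·0.184776 + 0.5·0.0125825 = 0.0986794.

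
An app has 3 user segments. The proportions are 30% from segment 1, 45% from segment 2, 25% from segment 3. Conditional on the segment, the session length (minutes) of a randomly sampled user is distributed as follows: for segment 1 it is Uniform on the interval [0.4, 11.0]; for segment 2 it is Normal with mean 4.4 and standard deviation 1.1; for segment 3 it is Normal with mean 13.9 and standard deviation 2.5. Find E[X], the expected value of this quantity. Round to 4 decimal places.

Component means — 1: 5.7; 2: 4.4; 3: 13.9.
E[X] = 0.3·5.7 + 0.45·4.4 + 0.25·13.9 = 7.165.

7.1650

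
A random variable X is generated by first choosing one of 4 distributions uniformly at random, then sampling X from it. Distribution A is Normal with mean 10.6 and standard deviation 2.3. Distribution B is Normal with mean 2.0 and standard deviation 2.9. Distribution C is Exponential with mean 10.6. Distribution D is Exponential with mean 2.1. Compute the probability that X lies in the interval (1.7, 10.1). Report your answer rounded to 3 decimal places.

0.464

Conditional on each component, P(1.7 < X < 10.1): A: 0.413897; B: 0.538586; C: 0.466174; D: 0.436918.
By total probability, P(1.7 < X < 10.1) = 0.25·0.413897 + 0.25·0.538586 + 0.25·0.466174 + 0.25·0.436918 = 0.463894.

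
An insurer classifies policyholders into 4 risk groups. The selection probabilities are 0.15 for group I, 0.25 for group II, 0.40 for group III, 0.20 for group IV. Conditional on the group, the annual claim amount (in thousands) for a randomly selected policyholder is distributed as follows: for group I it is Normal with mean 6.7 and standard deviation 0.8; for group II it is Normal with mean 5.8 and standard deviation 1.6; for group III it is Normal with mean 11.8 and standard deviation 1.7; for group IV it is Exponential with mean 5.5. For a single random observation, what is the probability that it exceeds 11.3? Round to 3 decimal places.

0.272

Conditional on each group, P(X > 11.3): I: 4.46217e-09; II: 0.000293555; III: 0.615666; IV: 0.128151.
By total probability, P(X > 11.3) = 0.15·4.46217e-09 + 0.25·0.000293555 + 0.4·0.615666 + 0.2·0.128151 = 0.27197.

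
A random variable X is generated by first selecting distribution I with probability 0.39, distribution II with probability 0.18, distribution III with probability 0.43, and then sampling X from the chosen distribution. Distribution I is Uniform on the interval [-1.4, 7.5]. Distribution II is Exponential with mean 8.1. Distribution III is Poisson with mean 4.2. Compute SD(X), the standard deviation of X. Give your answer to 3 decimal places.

4.402

Per component, I: μ=3.05, E[X²]=15.9033; II: μ=8.1, E[X²]=131.22; III: μ=4.2, E[X²]=21.84.
E[X] = 0.39·3.05 + 0.18·8.1 + 0.43·4.2 = 4.4535.
E[X²] = 0.39·15.9033 + 0.18·131.22 + 0.43·21.84 = 39.2131.
Var(X) = E[X²] − (E[X])² = 39.2131 − 19.8337 = 19.3794.
SD(X) = √19.3794 = 4.40221.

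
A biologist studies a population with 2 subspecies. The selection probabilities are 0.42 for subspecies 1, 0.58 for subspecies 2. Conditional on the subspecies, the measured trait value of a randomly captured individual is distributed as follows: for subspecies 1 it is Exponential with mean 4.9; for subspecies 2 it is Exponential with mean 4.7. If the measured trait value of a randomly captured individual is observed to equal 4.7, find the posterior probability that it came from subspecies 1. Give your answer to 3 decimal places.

Likelihoods f(4.7 | ·): 1: 0.0782052; 2: 0.0782722.
Posterior ∝ prior × likelihood. Numerator for 1: 0.42·0.0782052 = 0.0328462.
Normalizing constant: 0.42·0.0782052 + 0.58·0.0782722 = 0.0782441.
P(1 | observation) = 0.0328462 / 0.0782441 = 0.419791.

0.420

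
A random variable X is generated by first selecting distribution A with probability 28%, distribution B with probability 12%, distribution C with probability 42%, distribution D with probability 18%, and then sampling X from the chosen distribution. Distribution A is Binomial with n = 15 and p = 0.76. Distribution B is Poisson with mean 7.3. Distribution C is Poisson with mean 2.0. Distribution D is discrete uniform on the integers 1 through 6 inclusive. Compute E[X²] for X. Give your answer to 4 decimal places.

For each component E[X²] = Var + (mean)², giving A: 132.696; B: 60.59; C: 6; D: 15.1667.
Overall E[X²] = 0.28·132.696 + 0.12·60.59 + 0.42·6 + 0.18·15.1667 = 49.6757.

49.6757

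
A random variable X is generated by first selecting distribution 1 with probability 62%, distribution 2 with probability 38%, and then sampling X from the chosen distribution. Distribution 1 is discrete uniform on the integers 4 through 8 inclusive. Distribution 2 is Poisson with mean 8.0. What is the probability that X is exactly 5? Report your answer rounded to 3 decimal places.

Conditional on each component, P(X = 5): 1: 0.2; 2: 0.0916037.
By total probability, P(X = 5) = 0.62·0.2 + 0.38·0.0916037 = 0.158809.

0.159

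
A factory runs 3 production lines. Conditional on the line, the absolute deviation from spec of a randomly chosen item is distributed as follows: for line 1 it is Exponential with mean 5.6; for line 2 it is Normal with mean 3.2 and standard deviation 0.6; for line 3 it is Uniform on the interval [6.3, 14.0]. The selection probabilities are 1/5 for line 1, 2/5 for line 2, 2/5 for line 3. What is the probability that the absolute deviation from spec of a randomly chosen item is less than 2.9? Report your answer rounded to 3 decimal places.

Conditional on each line, P(X < 2.9): 1: 0.404204; 2: 0.308538; 3: 0.
By total probability, P(X < 2.9) = 0.2·0.404204 + 0.4·0.308538 + 0.4·0 = 0.204256.

0.204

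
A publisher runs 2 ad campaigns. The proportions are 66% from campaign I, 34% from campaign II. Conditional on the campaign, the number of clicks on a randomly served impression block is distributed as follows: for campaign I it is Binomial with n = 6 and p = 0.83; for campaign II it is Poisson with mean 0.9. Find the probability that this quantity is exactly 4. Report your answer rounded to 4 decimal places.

0.1396

Conditional on each campaign, P(X = 4): I: 0.205732; II: 0.0111146.
By total probability, P(X = 4) = 0.66·0.205732 + 0.34·0.0111146 = 0.139562.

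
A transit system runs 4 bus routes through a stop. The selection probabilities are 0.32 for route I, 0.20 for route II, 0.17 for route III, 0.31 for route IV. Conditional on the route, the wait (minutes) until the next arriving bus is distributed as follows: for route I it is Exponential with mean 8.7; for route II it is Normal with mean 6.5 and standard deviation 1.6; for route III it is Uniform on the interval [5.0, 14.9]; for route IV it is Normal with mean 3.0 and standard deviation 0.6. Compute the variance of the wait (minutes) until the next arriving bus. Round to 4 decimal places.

Per component, I: μ=8.7, E[X²]=151.38; II: μ=6.5, E[X²]=44.81; III: μ=9.95, E[X²]=107.17; IV: μ=3, E[X²]=9.36.
E[X] = 0.32·8.7 + 0.2·6.5 + 0.17·9.95 + 0.31·3 = 6.7055.
E[X²] = 0.32·151.38 + 0.2·44.81 + 0.17·107.17 + 0.31·9.36 = 78.5241.
Var(X) = E[X²] − (E[X])² = 78.5241 − 44.9637 = 33.5604.

33.5604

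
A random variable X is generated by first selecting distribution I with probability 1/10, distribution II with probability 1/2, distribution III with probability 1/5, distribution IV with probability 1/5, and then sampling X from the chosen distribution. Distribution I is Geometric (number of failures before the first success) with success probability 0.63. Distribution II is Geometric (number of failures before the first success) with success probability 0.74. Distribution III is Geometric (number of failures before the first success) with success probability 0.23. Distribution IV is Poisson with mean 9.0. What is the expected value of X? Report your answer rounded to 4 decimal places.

2.7040

Component means — I: 0.587302; II: 0.351351; III: 3.34783; IV: 9.
E[X] = 0.1·0.587302 + 0.5·0.351351 + 0.2·3.34783 + 0.2·9 = 2.70397.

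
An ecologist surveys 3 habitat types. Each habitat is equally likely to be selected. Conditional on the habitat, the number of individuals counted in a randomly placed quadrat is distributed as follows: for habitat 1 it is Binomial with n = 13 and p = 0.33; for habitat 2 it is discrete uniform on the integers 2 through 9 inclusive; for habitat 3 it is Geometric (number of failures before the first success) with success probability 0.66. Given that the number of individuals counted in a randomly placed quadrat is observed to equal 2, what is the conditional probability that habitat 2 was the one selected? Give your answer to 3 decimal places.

Likelihoods P(X=2 | ·): 1: 0.10374; 2: 0.125; 3: 0.076296.
Posterior ∝ prior × likelihood. Numerator for 2: 0.333333·0.125 = 0.0416667.
Normalizing constant: 0.333333·0.10374 + 0.333333·0.125 + 0.333333·0.076296 = 0.101679.
P(2 | observation) = 0.0416667 / 0.101679 = 0.409788.

0.410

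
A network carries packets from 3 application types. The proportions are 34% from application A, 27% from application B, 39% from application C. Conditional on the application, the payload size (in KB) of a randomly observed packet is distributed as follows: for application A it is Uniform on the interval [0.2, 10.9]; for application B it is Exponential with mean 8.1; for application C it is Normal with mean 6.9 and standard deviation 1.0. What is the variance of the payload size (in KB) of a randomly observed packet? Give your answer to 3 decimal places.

Per component, A: μ=5.55, E[X²]=40.3433; B: μ=8.1, E[X²]=131.22; C: μ=6.9, E[X²]=48.61.
E[X] = 0.34·5.55 + 0.27·8.1 + 0.39·6.9 = 6.765.
E[X²] = 0.34·40.3433 + 0.27·131.22 + 0.39·48.61 = 68.104.
Var(X) = E[X²] − (E[X])² = 68.104 − 45.7652 = 22.3388.

22.339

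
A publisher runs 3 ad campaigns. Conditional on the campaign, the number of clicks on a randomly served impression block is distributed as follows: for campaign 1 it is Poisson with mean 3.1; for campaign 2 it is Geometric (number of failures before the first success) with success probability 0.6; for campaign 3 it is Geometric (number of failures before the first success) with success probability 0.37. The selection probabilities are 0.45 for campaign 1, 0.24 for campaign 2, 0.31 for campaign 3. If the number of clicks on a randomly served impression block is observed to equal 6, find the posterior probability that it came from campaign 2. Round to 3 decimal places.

0.018

Likelihoods P(X=6 | ·): 1: 0.0555296; 2: 0.0024576; 3: 0.0231337.
Posterior ∝ prior × likelihood. Numerator for 2: 0.24·0.0024576 = 0.000589824.
Normalizing constant: 0.45·0.0555296 + 0.24·0.0024576 + 0.31·0.0231337 = 0.0327496.
P(2 | observation) = 0.000589824 / 0.0327496 = 0.0180101.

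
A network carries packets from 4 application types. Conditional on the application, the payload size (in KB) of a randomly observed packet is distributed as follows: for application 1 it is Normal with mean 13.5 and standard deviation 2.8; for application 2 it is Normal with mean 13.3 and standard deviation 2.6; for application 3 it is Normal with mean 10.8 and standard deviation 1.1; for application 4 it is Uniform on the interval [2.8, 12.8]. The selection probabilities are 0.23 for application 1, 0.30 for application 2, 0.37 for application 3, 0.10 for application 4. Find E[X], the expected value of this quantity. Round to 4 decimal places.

11.8710

Component means — 1: 13.5; 2: 13.3; 3: 10.8; 4: 7.8.
E[X] = 0.23·13.5 + 0.3·13.3 + 0.37·10.8 + 0.1·7.8 = 11.871.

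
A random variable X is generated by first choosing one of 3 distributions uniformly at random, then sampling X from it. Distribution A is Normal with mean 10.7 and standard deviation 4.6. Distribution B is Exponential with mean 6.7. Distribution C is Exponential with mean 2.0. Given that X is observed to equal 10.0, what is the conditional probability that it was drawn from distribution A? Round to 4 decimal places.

0.6990

Likelihoods f(10.0 | ·): A: 0.0857282; B: 0.0335525; C: 0.00336897.
Posterior ∝ prior × likelihood. Numerator for A: 0.333333·0.0857282 = 0.0285761.
Normalizing constant: 0.333333·0.0857282 + 0.333333·0.0335525 + 0.333333·0.00336897 = 0.0408832.
P(A | observation) = 0.0285761 / 0.0408832 = 0.698968.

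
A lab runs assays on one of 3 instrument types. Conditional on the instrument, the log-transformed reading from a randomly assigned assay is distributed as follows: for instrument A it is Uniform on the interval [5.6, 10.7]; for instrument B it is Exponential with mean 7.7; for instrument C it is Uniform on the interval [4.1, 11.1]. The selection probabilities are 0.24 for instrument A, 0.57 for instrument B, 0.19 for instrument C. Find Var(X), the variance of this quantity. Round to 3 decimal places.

35.134

Per component, A: μ=8.15, E[X²]=68.59; B: μ=7.7, E[X²]=118.58; C: μ=7.6, E[X²]=61.8433.
E[X] = 0.24·8.15 + 0.57·7.7 + 0.19·7.6 = 7.789.
E[X²] = 0.24·68.59 + 0.57·118.58 + 0.19·61.8433 = 95.8024.
Var(X) = E[X²] − (E[X])² = 95.8024 − 60.6685 = 35.1339.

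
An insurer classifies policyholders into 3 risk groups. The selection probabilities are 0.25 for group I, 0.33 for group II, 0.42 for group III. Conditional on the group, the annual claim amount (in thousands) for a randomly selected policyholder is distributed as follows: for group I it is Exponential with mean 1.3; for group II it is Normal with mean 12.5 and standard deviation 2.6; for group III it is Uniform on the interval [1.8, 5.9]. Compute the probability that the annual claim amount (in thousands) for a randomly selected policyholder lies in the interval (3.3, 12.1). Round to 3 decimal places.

0.431

Conditional on each group, P(3.3 < X < 12.1): I: 0.0788971; II: 0.438664; III: 0.634146.
By total probability, P(3.3 < X < 12.1) = 0.25·0.0788971 + 0.33·0.438664 + 0.42·0.634146 = 0.430825.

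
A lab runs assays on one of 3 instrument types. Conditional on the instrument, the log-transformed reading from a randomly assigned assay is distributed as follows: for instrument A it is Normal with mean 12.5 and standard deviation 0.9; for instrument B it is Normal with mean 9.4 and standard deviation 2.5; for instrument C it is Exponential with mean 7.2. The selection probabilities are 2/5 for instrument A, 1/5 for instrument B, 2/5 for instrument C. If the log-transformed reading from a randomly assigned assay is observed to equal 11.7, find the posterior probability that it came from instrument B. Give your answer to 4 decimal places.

Likelihoods f(11.7 | ·): A: 0.298603; B: 0.104515; C: 0.0273488.
Posterior ∝ prior × likelihood. Numerator for B: 0.2·0.104515 = 0.0209029.
Normalizing constant: 0.4·0.298603 + 0.2·0.104515 + 0.4·0.0273488 = 0.151284.
P(B | observation) = 0.0209029 / 0.151284 = 0.13817.

0.1382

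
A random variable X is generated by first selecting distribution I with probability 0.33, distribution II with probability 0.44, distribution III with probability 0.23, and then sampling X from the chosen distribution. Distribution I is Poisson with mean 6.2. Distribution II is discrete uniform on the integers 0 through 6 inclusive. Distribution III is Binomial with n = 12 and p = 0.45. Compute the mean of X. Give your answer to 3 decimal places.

Component means — I: 6.2; II: 3; III: 5.4.
E[X] = 0.33·6.2 + 0.44·3 + 0.23·5.4 = 4.608.

4.608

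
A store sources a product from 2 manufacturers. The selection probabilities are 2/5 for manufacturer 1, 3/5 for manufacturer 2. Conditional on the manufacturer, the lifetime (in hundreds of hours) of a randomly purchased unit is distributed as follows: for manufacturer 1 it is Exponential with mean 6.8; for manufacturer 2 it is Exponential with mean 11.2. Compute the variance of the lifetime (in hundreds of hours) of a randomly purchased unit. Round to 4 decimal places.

Per component, 1: μ=6.8, E[X²]=92.48; 2: μ=11.2, E[X²]=250.88.
E[X] = 0.4·6.8 + 0.6·11.2 = 9.44.
E[X²] = 0.4·92.48 + 0.6·250.88 = 187.52.
Var(X) = E[X²] − (E[X])² = 187.52 − 89.1136 = 98.4064.

98.4064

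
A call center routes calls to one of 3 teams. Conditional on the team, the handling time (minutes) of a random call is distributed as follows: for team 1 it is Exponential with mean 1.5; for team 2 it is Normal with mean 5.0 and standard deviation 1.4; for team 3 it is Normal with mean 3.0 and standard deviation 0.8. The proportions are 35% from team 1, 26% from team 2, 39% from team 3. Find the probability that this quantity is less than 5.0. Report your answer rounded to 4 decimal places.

0.8551

Conditional on each team, P(X < 5.0): 1: 0.964326; 2: 0.5; 3: 0.99379.
By total probability, P(X < 5.0) = 0.35·0.964326 + 0.26·0.5 + 0.39·0.99379 = 0.855092.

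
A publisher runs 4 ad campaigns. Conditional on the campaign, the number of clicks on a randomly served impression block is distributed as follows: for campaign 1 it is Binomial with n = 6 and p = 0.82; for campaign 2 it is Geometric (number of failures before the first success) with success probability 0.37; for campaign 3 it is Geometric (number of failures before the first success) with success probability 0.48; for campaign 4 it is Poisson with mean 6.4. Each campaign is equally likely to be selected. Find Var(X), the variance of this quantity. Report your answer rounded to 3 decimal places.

Per component, 1: μ=4.92, E[X²]=25.092; 2: μ=1.7027, E[X²]=7.5011; 3: μ=1.08333, E[X²]=3.43056; 4: μ=6.4, E[X²]=47.36.
E[X] = 0.25·4.92 + 0.25·1.7027 + 0.25·1.08333 + 0.25·6.4 = 3.52651.
E[X²] = 0.25·25.092 + 0.25·7.5011 + 0.25·3.43056 + 0.25·47.36 = 20.8459.
Var(X) = E[X²] − (E[X])² = 20.8459 − 12.4363 = 8.40965.

8.410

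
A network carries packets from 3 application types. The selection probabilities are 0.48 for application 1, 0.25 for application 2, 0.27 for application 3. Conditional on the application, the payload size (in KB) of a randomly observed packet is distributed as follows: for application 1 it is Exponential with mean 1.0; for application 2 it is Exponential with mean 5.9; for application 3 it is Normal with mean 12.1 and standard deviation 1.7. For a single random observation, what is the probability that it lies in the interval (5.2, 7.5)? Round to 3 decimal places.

0.037

Conditional on each application, P(5.2 < X < 7.5): 1: 0.00496348; 2: 0.133722; 3: 0.0033815.
By total probability, P(5.2 < X < 7.5) = 0.48·0.00496348 + 0.25·0.133722 + 0.27·0.0033815 = 0.036726.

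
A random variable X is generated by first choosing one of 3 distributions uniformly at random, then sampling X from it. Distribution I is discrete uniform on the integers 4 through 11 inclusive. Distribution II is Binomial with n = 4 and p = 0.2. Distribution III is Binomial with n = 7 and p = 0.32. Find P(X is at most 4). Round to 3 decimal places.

Conditional on each component, P(X ≤ 4): I: 0.125; II: 1; III: 0.961963.
By total probability, P(X ≤ 4) = 0.333333·0.125 + 0.333333·1 + 0.333333·0.961963 = 0.695654.

0.696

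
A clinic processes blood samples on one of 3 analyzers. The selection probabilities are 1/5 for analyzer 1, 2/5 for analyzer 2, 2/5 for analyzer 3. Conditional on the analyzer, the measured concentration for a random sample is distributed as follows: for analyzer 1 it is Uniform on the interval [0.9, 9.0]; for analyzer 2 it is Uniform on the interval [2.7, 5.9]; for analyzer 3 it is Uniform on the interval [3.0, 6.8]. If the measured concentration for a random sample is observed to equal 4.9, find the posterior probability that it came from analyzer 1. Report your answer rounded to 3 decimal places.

0.097

Likelihoods f(4.9 | ·): 1: 0.123457; 2: 0.3125; 3: 0.263158.
Posterior ∝ prior × likelihood. Numerator for 1: 0.2·0.123457 = 0.0246914.
Normalizing constant: 0.2·0.123457 + 0.4·0.3125 + 0.4·0.263158 = 0.254955.
P(1 | observation) = 0.0246914 / 0.254955 = 0.0968461.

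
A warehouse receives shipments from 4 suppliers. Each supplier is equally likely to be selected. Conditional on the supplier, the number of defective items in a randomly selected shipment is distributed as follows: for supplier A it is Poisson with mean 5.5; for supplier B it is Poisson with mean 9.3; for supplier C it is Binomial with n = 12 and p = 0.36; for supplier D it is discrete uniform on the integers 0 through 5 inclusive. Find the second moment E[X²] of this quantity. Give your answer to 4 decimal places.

40.5335

For each component E[X²] = Var + (mean)², giving A: 35.75; B: 95.79; C: 21.4272; D: 9.16667.
Overall E[X²] = 0.25·35.75 + 0.25·95.79 + 0.25·21.4272 + 0.25·9.16667 = 40.5335.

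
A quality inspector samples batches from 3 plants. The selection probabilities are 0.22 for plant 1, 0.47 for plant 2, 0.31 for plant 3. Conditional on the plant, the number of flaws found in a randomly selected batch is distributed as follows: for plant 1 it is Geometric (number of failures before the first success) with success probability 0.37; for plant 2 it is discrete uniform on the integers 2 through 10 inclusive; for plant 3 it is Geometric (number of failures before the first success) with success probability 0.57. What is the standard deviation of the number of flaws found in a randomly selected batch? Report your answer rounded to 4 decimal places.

Per component, 1: μ=1.7027, E[X²]=7.5011; 2: μ=6, E[X²]=42.6667; 3: μ=0.754386, E[X²]=1.89258.
E[X] = 0.22·1.7027 + 0.47·6 + 0.31·0.754386 = 3.42845.
E[X²] = 0.22·7.5011 + 0.47·42.6667 + 0.31·1.89258 = 22.2903.
Var(X) = E[X²] − (E[X])² = 22.2903 − 11.7543 = 10.536.
SD(X) = √10.536 = 3.24592.

3.2459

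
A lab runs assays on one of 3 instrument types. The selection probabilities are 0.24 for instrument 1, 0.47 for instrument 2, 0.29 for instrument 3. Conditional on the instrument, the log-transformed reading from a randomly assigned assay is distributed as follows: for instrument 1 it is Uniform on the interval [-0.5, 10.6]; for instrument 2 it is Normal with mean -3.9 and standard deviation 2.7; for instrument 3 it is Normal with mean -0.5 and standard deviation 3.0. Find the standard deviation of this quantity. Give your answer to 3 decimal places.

Per component, 1: μ=5.05, E[X²]=35.77; 2: μ=-3.9, E[X²]=22.5; 3: μ=-0.5, E[X²]=9.25.
E[X] = 0.24·5.05 + 0.47·-3.9 + 0.29·-0.5 = -0.766.
E[X²] = 0.24·35.77 + 0.47·22.5 + 0.29·9.25 = 21.8423.
Var(X) = E[X²] − (E[X])² = 21.8423 − 0.586756 = 21.2555.
SD(X) = √21.2555 = 4.61037.

4.610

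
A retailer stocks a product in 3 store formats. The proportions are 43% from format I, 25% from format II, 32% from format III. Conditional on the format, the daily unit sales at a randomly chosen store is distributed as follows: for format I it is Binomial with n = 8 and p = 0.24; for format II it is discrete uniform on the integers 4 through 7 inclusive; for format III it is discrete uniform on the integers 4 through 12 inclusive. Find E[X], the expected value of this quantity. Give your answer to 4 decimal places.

4.7606

Component means — I: 1.92; II: 5.5; III: 8.
E[X] = 0.43·1.92 + 0.25·5.5 + 0.32·8 = 4.7606.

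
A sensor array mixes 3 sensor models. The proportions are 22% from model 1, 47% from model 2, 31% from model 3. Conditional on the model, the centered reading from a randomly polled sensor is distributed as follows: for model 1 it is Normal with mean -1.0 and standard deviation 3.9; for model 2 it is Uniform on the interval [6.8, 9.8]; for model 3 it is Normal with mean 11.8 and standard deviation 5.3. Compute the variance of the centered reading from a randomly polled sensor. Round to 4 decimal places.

Per component, 1: μ=-1, E[X²]=16.21; 2: μ=8.3, E[X²]=69.64; 3: μ=11.8, E[X²]=167.33.
E[X] = 0.22·-1 + 0.47·8.3 + 0.31·11.8 = 7.339.
E[X²] = 0.22·16.21 + 0.47·69.64 + 0.31·167.33 = 88.1693.
Var(X) = E[X²] − (E[X])² = 88.1693 − 53.8609 = 34.3084.

34.3084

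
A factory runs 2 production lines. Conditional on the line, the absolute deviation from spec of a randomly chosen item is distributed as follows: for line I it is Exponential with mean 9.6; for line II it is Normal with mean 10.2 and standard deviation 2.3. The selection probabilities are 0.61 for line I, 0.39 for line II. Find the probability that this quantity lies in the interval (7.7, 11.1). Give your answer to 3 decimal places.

0.282

Conditional on each line, P(7.7 < X < 11.1): I: 0.13373; II: 0.513686.
By total probability, P(7.7 < X < 11.1) = 0.61·0.13373 + 0.39·0.513686 = 0.281913.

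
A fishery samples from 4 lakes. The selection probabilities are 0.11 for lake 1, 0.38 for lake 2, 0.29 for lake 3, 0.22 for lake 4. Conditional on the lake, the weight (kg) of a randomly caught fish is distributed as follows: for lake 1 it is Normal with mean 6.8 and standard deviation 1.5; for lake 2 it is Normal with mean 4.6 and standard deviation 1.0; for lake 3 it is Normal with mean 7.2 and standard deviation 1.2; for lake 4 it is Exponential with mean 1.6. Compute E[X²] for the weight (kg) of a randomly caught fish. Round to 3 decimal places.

30.332

For each component E[X²] = Var + (mean)², giving 1: 48.49; 2: 22.16; 3: 53.28; 4: 5.12.
Overall E[X²] = 0.11·48.49 + 0.38·22.16 + 0.29·53.28 + 0.22·5.12 = 30.3323.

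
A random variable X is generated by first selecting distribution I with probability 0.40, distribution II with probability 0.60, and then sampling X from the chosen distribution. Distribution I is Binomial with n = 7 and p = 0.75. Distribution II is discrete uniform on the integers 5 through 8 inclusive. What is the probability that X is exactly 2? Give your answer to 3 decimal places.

0.005

Conditional on each component, P(X = 2): I: 0.0115356; II: 0.
By total probability, P(X = 2) = 0.4·0.0115356 + 0.6·0 = 0.00461426.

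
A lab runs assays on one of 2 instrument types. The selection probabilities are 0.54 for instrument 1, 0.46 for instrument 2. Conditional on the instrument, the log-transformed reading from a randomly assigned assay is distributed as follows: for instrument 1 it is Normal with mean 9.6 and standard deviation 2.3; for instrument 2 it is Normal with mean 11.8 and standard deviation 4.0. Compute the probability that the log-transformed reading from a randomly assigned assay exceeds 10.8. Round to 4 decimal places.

Conditional on each instrument, P(X > 10.8): 1: 0.300926; 2: 0.598706.
By total probability, P(X > 10.8) = 0.54·0.300926 + 0.46·0.598706 = 0.437905.

0.4379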